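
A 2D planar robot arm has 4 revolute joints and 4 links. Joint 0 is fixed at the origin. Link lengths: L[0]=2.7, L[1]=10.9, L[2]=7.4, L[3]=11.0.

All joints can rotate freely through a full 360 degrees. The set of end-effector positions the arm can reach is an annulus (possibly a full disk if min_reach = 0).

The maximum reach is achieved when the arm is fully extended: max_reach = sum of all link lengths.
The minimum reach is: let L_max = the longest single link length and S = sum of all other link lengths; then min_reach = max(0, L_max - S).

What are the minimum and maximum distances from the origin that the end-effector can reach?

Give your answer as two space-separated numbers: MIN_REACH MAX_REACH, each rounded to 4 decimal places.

Answer: 0.0000 32.0000

Derivation:
Link lengths: [2.7, 10.9, 7.4, 11.0]
max_reach = 2.7 + 10.9 + 7.4 + 11 = 32
L_max = max([2.7, 10.9, 7.4, 11.0]) = 11
S (sum of others) = 32 - 11 = 21
min_reach = max(0, 11 - 21) = max(0, -10) = 0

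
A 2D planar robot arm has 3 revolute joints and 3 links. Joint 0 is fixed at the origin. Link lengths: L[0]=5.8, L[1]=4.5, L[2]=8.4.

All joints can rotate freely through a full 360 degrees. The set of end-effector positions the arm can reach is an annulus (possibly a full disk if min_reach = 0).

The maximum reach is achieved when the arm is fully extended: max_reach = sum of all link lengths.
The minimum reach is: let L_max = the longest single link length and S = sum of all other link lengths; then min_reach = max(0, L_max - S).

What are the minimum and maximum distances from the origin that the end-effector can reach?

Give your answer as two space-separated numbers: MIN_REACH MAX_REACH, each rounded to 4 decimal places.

Answer: 0.0000 18.7000

Derivation:
Link lengths: [5.8, 4.5, 8.4]
max_reach = 5.8 + 4.5 + 8.4 = 18.7
L_max = max([5.8, 4.5, 8.4]) = 8.4
S (sum of others) = 18.7 - 8.4 = 10.3
min_reach = max(0, 8.4 - 10.3) = max(0, -1.9) = 0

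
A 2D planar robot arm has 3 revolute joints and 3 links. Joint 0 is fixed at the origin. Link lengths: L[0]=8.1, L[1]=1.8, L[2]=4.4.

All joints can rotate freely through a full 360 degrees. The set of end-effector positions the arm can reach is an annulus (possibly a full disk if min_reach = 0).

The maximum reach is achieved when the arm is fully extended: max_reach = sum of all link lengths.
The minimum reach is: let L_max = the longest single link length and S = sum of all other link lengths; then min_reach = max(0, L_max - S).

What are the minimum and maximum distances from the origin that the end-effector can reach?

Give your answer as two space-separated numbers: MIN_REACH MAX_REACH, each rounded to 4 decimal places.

Answer: 1.9000 14.3000

Derivation:
Link lengths: [8.1, 1.8, 4.4]
max_reach = 8.1 + 1.8 + 4.4 = 14.3
L_max = max([8.1, 1.8, 4.4]) = 8.1
S (sum of others) = 14.3 - 8.1 = 6.2
min_reach = max(0, 8.1 - 6.2) = max(0, 1.9) = 1.9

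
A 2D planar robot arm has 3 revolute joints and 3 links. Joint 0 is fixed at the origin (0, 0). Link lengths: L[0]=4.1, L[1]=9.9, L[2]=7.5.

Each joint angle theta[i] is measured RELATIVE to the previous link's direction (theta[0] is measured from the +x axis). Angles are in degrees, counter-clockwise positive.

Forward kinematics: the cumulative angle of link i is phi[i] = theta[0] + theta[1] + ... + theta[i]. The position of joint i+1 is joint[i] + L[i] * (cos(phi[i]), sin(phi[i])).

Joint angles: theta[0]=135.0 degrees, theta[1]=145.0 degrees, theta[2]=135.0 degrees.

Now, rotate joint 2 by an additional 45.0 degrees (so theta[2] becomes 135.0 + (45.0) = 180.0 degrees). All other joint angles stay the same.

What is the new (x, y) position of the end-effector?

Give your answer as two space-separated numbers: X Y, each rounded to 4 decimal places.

joint[0] = (0.0000, 0.0000)  (base)
link 0: phi[0] = 135 = 135 deg
  cos(135 deg) = -0.7071, sin(135 deg) = 0.7071
  joint[1] = (0.0000, 0.0000) + 4.1 * (-0.7071, 0.7071) = (0.0000 + -2.8991, 0.0000 + 2.8991) = (-2.8991, 2.8991)
link 1: phi[1] = 135 + 145 = 280 deg
  cos(280 deg) = 0.1736, sin(280 deg) = -0.9848
  joint[2] = (-2.8991, 2.8991) + 9.9 * (0.1736, -0.9848) = (-2.8991 + 1.7191, 2.8991 + -9.7496) = (-1.1800, -6.8505)
link 2: phi[2] = 135 + 145 + 180 = 460 deg
  cos(460 deg) = -0.1736, sin(460 deg) = 0.9848
  joint[3] = (-1.1800, -6.8505) + 7.5 * (-0.1736, 0.9848) = (-1.1800 + -1.3024, -6.8505 + 7.3861) = (-2.4824, 0.5356)
End effector: (-2.4824, 0.5356)

Answer: -2.4824 0.5356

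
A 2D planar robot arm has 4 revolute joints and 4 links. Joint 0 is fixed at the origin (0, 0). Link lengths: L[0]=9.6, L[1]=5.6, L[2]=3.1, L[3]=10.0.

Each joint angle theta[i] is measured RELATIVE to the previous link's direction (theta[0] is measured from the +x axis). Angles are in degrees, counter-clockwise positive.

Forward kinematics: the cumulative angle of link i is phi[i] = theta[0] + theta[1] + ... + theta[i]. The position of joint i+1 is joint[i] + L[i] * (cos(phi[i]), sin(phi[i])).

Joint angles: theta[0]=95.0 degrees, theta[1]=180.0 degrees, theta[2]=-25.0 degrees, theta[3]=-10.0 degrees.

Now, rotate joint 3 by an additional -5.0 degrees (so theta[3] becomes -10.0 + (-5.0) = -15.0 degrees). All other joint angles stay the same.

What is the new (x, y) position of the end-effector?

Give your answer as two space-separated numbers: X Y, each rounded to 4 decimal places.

Answer: -7.1446 -7.1198

Derivation:
joint[0] = (0.0000, 0.0000)  (base)
link 0: phi[0] = 95 = 95 deg
  cos(95 deg) = -0.0872, sin(95 deg) = 0.9962
  joint[1] = (0.0000, 0.0000) + 9.6 * (-0.0872, 0.9962) = (0.0000 + -0.8367, 0.0000 + 9.5635) = (-0.8367, 9.5635)
link 1: phi[1] = 95 + 180 = 275 deg
  cos(275 deg) = 0.0872, sin(275 deg) = -0.9962
  joint[2] = (-0.8367, 9.5635) + 5.6 * (0.0872, -0.9962) = (-0.8367 + 0.4881, 9.5635 + -5.5787) = (-0.3486, 3.9848)
link 2: phi[2] = 95 + 180 + -25 = 250 deg
  cos(250 deg) = -0.3420, sin(250 deg) = -0.9397
  joint[3] = (-0.3486, 3.9848) + 3.1 * (-0.3420, -0.9397) = (-0.3486 + -1.0603, 3.9848 + -2.9130) = (-1.4089, 1.0717)
link 3: phi[3] = 95 + 180 + -25 + -15 = 235 deg
  cos(235 deg) = -0.5736, sin(235 deg) = -0.8192
  joint[4] = (-1.4089, 1.0717) + 10 * (-0.5736, -0.8192) = (-1.4089 + -5.7358, 1.0717 + -8.1915) = (-7.1446, -7.1198)
End effector: (-7.1446, -7.1198)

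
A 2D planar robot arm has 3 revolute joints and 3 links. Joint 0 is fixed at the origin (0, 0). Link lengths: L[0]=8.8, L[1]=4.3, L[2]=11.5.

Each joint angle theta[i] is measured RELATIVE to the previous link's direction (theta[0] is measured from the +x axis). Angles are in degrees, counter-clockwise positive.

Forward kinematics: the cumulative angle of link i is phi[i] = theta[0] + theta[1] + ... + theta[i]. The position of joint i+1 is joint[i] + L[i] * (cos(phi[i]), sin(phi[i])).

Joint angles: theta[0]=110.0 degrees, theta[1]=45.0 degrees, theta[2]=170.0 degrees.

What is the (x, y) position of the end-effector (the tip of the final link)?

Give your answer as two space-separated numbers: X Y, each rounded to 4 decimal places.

joint[0] = (0.0000, 0.0000)  (base)
link 0: phi[0] = 110 = 110 deg
  cos(110 deg) = -0.3420, sin(110 deg) = 0.9397
  joint[1] = (0.0000, 0.0000) + 8.8 * (-0.3420, 0.9397) = (0.0000 + -3.0098, 0.0000 + 8.2693) = (-3.0098, 8.2693)
link 1: phi[1] = 110 + 45 = 155 deg
  cos(155 deg) = -0.9063, sin(155 deg) = 0.4226
  joint[2] = (-3.0098, 8.2693) + 4.3 * (-0.9063, 0.4226) = (-3.0098 + -3.8971, 8.2693 + 1.8173) = (-6.9069, 10.0866)
link 2: phi[2] = 110 + 45 + 170 = 325 deg
  cos(325 deg) = 0.8192, sin(325 deg) = -0.5736
  joint[3] = (-6.9069, 10.0866) + 11.5 * (0.8192, -0.5736) = (-6.9069 + 9.4202, 10.0866 + -6.5961) = (2.5133, 3.4904)
End effector: (2.5133, 3.4904)

Answer: 2.5133 3.4904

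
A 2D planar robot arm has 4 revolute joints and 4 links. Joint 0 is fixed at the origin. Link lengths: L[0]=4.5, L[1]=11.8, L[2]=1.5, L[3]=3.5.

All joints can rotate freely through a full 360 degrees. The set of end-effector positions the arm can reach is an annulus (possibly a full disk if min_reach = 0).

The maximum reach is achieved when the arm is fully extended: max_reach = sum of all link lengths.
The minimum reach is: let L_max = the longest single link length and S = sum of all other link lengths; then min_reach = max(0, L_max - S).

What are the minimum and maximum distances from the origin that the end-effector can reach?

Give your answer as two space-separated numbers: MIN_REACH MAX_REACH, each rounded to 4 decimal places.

Link lengths: [4.5, 11.8, 1.5, 3.5]
max_reach = 4.5 + 11.8 + 1.5 + 3.5 = 21.3
L_max = max([4.5, 11.8, 1.5, 3.5]) = 11.8
S (sum of others) = 21.3 - 11.8 = 9.5
min_reach = max(0, 11.8 - 9.5) = max(0, 2.3) = 2.3

Answer: 2.3000 21.3000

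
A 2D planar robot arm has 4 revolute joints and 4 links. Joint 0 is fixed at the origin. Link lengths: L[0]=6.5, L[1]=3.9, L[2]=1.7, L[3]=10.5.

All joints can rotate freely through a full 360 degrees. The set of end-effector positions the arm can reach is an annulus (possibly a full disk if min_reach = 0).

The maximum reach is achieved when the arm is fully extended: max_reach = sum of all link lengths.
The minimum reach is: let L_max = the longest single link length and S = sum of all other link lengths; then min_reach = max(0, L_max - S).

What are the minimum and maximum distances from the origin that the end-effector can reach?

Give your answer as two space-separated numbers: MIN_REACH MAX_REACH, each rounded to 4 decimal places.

Answer: 0.0000 22.6000

Derivation:
Link lengths: [6.5, 3.9, 1.7, 10.5]
max_reach = 6.5 + 3.9 + 1.7 + 10.5 = 22.6
L_max = max([6.5, 3.9, 1.7, 10.5]) = 10.5
S (sum of others) = 22.6 - 10.5 = 12.1
min_reach = max(0, 10.5 - 12.1) = max(0, -1.6) = 0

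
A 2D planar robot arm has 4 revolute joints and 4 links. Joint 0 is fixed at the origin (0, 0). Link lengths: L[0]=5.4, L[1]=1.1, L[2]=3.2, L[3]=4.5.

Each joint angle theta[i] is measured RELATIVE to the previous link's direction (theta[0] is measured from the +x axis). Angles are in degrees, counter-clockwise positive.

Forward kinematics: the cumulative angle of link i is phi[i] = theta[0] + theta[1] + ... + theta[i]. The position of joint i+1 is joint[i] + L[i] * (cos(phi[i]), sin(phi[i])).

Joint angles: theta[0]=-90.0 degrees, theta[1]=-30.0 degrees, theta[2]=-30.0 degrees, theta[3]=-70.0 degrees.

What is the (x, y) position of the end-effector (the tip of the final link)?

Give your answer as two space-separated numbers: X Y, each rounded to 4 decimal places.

joint[0] = (0.0000, 0.0000)  (base)
link 0: phi[0] = -90 = -90 deg
  cos(-90 deg) = 0.0000, sin(-90 deg) = -1.0000
  joint[1] = (0.0000, 0.0000) + 5.4 * (0.0000, -1.0000) = (0.0000 + 0.0000, 0.0000 + -5.4000) = (0.0000, -5.4000)
link 1: phi[1] = -90 + -30 = -120 deg
  cos(-120 deg) = -0.5000, sin(-120 deg) = -0.8660
  joint[2] = (0.0000, -5.4000) + 1.1 * (-0.5000, -0.8660) = (0.0000 + -0.5500, -5.4000 + -0.9526) = (-0.5500, -6.3526)
link 2: phi[2] = -90 + -30 + -30 = -150 deg
  cos(-150 deg) = -0.8660, sin(-150 deg) = -0.5000
  joint[3] = (-0.5500, -6.3526) + 3.2 * (-0.8660, -0.5000) = (-0.5500 + -2.7713, -6.3526 + -1.6000) = (-3.3213, -7.9526)
link 3: phi[3] = -90 + -30 + -30 + -70 = -220 deg
  cos(-220 deg) = -0.7660, sin(-220 deg) = 0.6428
  joint[4] = (-3.3213, -7.9526) + 4.5 * (-0.7660, 0.6428) = (-3.3213 + -3.4472, -7.9526 + 2.8925) = (-6.7685, -5.0601)
End effector: (-6.7685, -5.0601)

Answer: -6.7685 -5.0601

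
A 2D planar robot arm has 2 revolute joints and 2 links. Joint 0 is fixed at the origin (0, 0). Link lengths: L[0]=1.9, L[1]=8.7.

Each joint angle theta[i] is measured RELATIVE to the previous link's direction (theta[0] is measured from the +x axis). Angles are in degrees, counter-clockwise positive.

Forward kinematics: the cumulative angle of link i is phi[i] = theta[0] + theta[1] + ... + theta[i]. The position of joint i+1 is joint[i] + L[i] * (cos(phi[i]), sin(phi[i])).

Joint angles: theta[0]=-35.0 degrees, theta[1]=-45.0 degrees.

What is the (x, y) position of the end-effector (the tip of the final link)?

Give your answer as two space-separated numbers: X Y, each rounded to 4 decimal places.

joint[0] = (0.0000, 0.0000)  (base)
link 0: phi[0] = -35 = -35 deg
  cos(-35 deg) = 0.8192, sin(-35 deg) = -0.5736
  joint[1] = (0.0000, 0.0000) + 1.9 * (0.8192, -0.5736) = (0.0000 + 1.5564, 0.0000 + -1.0898) = (1.5564, -1.0898)
link 1: phi[1] = -35 + -45 = -80 deg
  cos(-80 deg) = 0.1736, sin(-80 deg) = -0.9848
  joint[2] = (1.5564, -1.0898) + 8.7 * (0.1736, -0.9848) = (1.5564 + 1.5107, -1.0898 + -8.5678) = (3.0671, -9.6576)
End effector: (3.0671, -9.6576)

Answer: 3.0671 -9.6576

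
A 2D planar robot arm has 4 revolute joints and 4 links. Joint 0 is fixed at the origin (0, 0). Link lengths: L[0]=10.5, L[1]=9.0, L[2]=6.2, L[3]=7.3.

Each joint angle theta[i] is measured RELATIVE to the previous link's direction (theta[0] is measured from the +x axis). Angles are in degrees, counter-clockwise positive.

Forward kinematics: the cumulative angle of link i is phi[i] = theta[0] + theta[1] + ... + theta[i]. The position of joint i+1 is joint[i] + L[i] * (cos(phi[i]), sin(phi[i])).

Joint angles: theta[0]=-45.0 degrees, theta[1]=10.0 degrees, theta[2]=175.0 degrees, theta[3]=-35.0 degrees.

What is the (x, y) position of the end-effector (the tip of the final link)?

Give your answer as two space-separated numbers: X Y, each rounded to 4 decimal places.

joint[0] = (0.0000, 0.0000)  (base)
link 0: phi[0] = -45 = -45 deg
  cos(-45 deg) = 0.7071, sin(-45 deg) = -0.7071
  joint[1] = (0.0000, 0.0000) + 10.5 * (0.7071, -0.7071) = (0.0000 + 7.4246, 0.0000 + -7.4246) = (7.4246, -7.4246)
link 1: phi[1] = -45 + 10 = -35 deg
  cos(-35 deg) = 0.8192, sin(-35 deg) = -0.5736
  joint[2] = (7.4246, -7.4246) + 9 * (0.8192, -0.5736) = (7.4246 + 7.3724, -7.4246 + -5.1622) = (14.7970, -12.5868)
link 2: phi[2] = -45 + 10 + 175 = 140 deg
  cos(140 deg) = -0.7660, sin(140 deg) = 0.6428
  joint[3] = (14.7970, -12.5868) + 6.2 * (-0.7660, 0.6428) = (14.7970 + -4.7495, -12.5868 + 3.9853) = (10.0475, -8.6015)
link 3: phi[3] = -45 + 10 + 175 + -35 = 105 deg
  cos(105 deg) = -0.2588, sin(105 deg) = 0.9659
  joint[4] = (10.0475, -8.6015) + 7.3 * (-0.2588, 0.9659) = (10.0475 + -1.8894, -8.6015 + 7.0513) = (8.1581, -1.5503)
End effector: (8.1581, -1.5503)

Answer: 8.1581 -1.5503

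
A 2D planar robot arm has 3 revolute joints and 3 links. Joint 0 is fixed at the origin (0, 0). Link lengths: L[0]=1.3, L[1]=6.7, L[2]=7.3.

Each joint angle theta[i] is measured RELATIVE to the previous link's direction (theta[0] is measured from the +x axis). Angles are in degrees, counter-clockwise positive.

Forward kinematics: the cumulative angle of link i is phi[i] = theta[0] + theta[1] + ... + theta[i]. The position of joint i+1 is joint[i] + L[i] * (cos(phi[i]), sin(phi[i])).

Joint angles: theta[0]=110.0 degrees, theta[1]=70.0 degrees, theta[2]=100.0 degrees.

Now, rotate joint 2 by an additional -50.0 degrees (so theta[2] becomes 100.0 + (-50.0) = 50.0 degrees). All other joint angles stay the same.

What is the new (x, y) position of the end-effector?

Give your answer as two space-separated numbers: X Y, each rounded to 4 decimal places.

joint[0] = (0.0000, 0.0000)  (base)
link 0: phi[0] = 110 = 110 deg
  cos(110 deg) = -0.3420, sin(110 deg) = 0.9397
  joint[1] = (0.0000, 0.0000) + 1.3 * (-0.3420, 0.9397) = (0.0000 + -0.4446, 0.0000 + 1.2216) = (-0.4446, 1.2216)
link 1: phi[1] = 110 + 70 = 180 deg
  cos(180 deg) = -1.0000, sin(180 deg) = 0.0000
  joint[2] = (-0.4446, 1.2216) + 6.7 * (-1.0000, 0.0000) = (-0.4446 + -6.7000, 1.2216 + 0.0000) = (-7.1446, 1.2216)
link 2: phi[2] = 110 + 70 + 50 = 230 deg
  cos(230 deg) = -0.6428, sin(230 deg) = -0.7660
  joint[3] = (-7.1446, 1.2216) + 7.3 * (-0.6428, -0.7660) = (-7.1446 + -4.6923, 1.2216 + -5.5921) = (-11.8370, -4.3705)
End effector: (-11.8370, -4.3705)

Answer: -11.8370 -4.3705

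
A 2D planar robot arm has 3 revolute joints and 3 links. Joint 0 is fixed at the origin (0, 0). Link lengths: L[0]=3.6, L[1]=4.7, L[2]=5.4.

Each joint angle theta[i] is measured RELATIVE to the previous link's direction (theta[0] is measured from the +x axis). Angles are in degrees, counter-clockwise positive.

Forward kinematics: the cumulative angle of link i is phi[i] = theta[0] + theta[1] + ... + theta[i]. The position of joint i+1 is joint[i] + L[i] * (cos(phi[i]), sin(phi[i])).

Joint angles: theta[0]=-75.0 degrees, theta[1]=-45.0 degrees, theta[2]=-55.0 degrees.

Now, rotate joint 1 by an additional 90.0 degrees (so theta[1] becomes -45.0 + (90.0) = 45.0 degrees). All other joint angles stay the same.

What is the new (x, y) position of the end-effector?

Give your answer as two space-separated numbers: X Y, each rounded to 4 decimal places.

Answer: 5.4727 -11.2068

Derivation:
joint[0] = (0.0000, 0.0000)  (base)
link 0: phi[0] = -75 = -75 deg
  cos(-75 deg) = 0.2588, sin(-75 deg) = -0.9659
  joint[1] = (0.0000, 0.0000) + 3.6 * (0.2588, -0.9659) = (0.0000 + 0.9317, 0.0000 + -3.4773) = (0.9317, -3.4773)
link 1: phi[1] = -75 + 45 = -30 deg
  cos(-30 deg) = 0.8660, sin(-30 deg) = -0.5000
  joint[2] = (0.9317, -3.4773) + 4.7 * (0.8660, -0.5000) = (0.9317 + 4.0703, -3.4773 + -2.3500) = (5.0021, -5.8273)
link 2: phi[2] = -75 + 45 + -55 = -85 deg
  cos(-85 deg) = 0.0872, sin(-85 deg) = -0.9962
  joint[3] = (5.0021, -5.8273) + 5.4 * (0.0872, -0.9962) = (5.0021 + 0.4706, -5.8273 + -5.3795) = (5.4727, -11.2068)
End effector: (5.4727, -11.2068)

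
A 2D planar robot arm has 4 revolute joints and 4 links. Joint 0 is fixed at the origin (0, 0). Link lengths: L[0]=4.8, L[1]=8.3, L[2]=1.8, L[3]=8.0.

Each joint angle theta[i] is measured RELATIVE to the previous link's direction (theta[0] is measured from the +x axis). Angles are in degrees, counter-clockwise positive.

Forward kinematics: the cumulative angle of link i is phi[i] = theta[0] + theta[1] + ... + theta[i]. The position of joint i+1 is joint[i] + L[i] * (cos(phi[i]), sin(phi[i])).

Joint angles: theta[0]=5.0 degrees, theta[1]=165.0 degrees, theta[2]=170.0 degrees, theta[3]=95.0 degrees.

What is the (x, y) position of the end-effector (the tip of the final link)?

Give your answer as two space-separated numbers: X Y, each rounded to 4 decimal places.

Answer: 0.3698 8.9714

Derivation:
joint[0] = (0.0000, 0.0000)  (base)
link 0: phi[0] = 5 = 5 deg
  cos(5 deg) = 0.9962, sin(5 deg) = 0.0872
  joint[1] = (0.0000, 0.0000) + 4.8 * (0.9962, 0.0872) = (0.0000 + 4.7817, 0.0000 + 0.4183) = (4.7817, 0.4183)
link 1: phi[1] = 5 + 165 = 170 deg
  cos(170 deg) = -0.9848, sin(170 deg) = 0.1736
  joint[2] = (4.7817, 0.4183) + 8.3 * (-0.9848, 0.1736) = (4.7817 + -8.1739, 0.4183 + 1.4413) = (-3.3922, 1.8596)
link 2: phi[2] = 5 + 165 + 170 = 340 deg
  cos(340 deg) = 0.9397, sin(340 deg) = -0.3420
  joint[3] = (-3.3922, 1.8596) + 1.8 * (0.9397, -0.3420) = (-3.3922 + 1.6914, 1.8596 + -0.6156) = (-1.7007, 1.2440)
link 3: phi[3] = 5 + 165 + 170 + 95 = 435 deg
  cos(435 deg) = 0.2588, sin(435 deg) = 0.9659
  joint[4] = (-1.7007, 1.2440) + 8 * (0.2588, 0.9659) = (-1.7007 + 2.0706, 1.2440 + 7.7274) = (0.3698, 8.9714)
End effector: (0.3698, 8.9714)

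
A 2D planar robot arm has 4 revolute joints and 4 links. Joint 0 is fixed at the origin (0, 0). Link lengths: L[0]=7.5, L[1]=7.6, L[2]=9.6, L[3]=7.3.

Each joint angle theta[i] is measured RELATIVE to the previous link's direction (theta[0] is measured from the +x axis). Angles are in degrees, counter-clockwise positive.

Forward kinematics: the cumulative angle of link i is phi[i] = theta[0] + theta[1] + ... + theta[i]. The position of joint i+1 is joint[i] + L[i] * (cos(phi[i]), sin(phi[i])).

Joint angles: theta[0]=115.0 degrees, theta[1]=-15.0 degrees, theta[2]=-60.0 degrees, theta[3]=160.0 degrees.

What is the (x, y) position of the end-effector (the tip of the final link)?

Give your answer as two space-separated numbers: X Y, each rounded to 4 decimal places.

joint[0] = (0.0000, 0.0000)  (base)
link 0: phi[0] = 115 = 115 deg
  cos(115 deg) = -0.4226, sin(115 deg) = 0.9063
  joint[1] = (0.0000, 0.0000) + 7.5 * (-0.4226, 0.9063) = (0.0000 + -3.1696, 0.0000 + 6.7973) = (-3.1696, 6.7973)
link 1: phi[1] = 115 + -15 = 100 deg
  cos(100 deg) = -0.1736, sin(100 deg) = 0.9848
  joint[2] = (-3.1696, 6.7973) + 7.6 * (-0.1736, 0.9848) = (-3.1696 + -1.3197, 6.7973 + 7.4845) = (-4.4894, 14.2818)
link 2: phi[2] = 115 + -15 + -60 = 40 deg
  cos(40 deg) = 0.7660, sin(40 deg) = 0.6428
  joint[3] = (-4.4894, 14.2818) + 9.6 * (0.7660, 0.6428) = (-4.4894 + 7.3540, 14.2818 + 6.1708) = (2.8647, 20.4526)
link 3: phi[3] = 115 + -15 + -60 + 160 = 200 deg
  cos(200 deg) = -0.9397, sin(200 deg) = -0.3420
  joint[4] = (2.8647, 20.4526) + 7.3 * (-0.9397, -0.3420) = (2.8647 + -6.8598, 20.4526 + -2.4967) = (-3.9951, 17.9559)
End effector: (-3.9951, 17.9559)

Answer: -3.9951 17.9559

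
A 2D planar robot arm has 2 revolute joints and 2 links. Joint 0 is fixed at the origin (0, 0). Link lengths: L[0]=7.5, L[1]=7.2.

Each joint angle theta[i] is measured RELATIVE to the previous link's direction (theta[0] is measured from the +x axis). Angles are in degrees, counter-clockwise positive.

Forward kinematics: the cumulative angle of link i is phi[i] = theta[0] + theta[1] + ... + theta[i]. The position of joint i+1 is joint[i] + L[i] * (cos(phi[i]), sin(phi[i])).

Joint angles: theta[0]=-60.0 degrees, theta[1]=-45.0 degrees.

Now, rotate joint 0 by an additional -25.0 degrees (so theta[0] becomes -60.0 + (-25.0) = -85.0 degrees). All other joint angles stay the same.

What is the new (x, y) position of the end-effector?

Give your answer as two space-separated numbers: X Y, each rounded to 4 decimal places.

Answer: -3.9744 -12.9870

Derivation:
joint[0] = (0.0000, 0.0000)  (base)
link 0: phi[0] = -85 = -85 deg
  cos(-85 deg) = 0.0872, sin(-85 deg) = -0.9962
  joint[1] = (0.0000, 0.0000) + 7.5 * (0.0872, -0.9962) = (0.0000 + 0.6537, 0.0000 + -7.4715) = (0.6537, -7.4715)
link 1: phi[1] = -85 + -45 = -130 deg
  cos(-130 deg) = -0.6428, sin(-130 deg) = -0.7660
  joint[2] = (0.6537, -7.4715) + 7.2 * (-0.6428, -0.7660) = (0.6537 + -4.6281, -7.4715 + -5.5155) = (-3.9744, -12.9870)
End effector: (-3.9744, -12.9870)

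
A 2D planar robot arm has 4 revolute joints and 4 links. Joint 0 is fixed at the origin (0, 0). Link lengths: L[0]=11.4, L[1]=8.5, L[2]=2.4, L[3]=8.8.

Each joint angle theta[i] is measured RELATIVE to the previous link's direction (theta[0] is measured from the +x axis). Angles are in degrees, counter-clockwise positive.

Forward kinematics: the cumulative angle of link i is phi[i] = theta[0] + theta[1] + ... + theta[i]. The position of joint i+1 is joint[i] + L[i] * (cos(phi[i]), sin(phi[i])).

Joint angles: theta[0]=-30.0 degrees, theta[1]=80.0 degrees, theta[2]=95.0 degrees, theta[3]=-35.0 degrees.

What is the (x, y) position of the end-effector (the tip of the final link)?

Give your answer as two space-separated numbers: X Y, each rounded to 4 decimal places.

joint[0] = (0.0000, 0.0000)  (base)
link 0: phi[0] = -30 = -30 deg
  cos(-30 deg) = 0.8660, sin(-30 deg) = -0.5000
  joint[1] = (0.0000, 0.0000) + 11.4 * (0.8660, -0.5000) = (0.0000 + 9.8727, 0.0000 + -5.7000) = (9.8727, -5.7000)
link 1: phi[1] = -30 + 80 = 50 deg
  cos(50 deg) = 0.6428, sin(50 deg) = 0.7660
  joint[2] = (9.8727, -5.7000) + 8.5 * (0.6428, 0.7660) = (9.8727 + 5.4637, -5.7000 + 6.5114) = (15.3364, 0.8114)
link 2: phi[2] = -30 + 80 + 95 = 145 deg
  cos(145 deg) = -0.8192, sin(145 deg) = 0.5736
  joint[3] = (15.3364, 0.8114) + 2.4 * (-0.8192, 0.5736) = (15.3364 + -1.9660, 0.8114 + 1.3766) = (13.3704, 2.1880)
link 3: phi[3] = -30 + 80 + 95 + -35 = 110 deg
  cos(110 deg) = -0.3420, sin(110 deg) = 0.9397
  joint[4] = (13.3704, 2.1880) + 8.8 * (-0.3420, 0.9397) = (13.3704 + -3.0098, 2.1880 + 8.2693) = (10.3606, 10.4573)
End effector: (10.3606, 10.4573)

Answer: 10.3606 10.4573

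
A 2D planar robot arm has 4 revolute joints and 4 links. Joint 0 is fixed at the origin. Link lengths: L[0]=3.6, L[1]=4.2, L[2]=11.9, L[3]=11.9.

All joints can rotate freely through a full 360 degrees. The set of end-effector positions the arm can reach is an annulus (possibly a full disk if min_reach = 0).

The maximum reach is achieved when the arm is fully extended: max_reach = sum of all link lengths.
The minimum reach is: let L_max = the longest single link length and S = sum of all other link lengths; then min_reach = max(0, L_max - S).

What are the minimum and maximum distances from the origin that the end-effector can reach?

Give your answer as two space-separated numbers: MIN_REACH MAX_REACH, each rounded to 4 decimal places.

Link lengths: [3.6, 4.2, 11.9, 11.9]
max_reach = 3.6 + 4.2 + 11.9 + 11.9 = 31.6
L_max = max([3.6, 4.2, 11.9, 11.9]) = 11.9
S (sum of others) = 31.6 - 11.9 = 19.7
min_reach = max(0, 11.9 - 19.7) = max(0, -7.8) = 0

Answer: 0.0000 31.6000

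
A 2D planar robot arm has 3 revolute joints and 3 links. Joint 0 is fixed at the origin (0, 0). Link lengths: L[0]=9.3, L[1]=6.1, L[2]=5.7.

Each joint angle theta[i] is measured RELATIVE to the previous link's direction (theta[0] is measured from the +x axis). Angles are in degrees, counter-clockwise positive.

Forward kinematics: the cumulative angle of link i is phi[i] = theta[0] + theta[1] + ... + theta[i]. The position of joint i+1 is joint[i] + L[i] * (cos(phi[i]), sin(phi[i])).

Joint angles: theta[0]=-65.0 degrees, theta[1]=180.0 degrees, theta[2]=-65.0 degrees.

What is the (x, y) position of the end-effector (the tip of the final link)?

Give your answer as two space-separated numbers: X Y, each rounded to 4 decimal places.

Answer: 5.0163 1.4663

Derivation:
joint[0] = (0.0000, 0.0000)  (base)
link 0: phi[0] = -65 = -65 deg
  cos(-65 deg) = 0.4226, sin(-65 deg) = -0.9063
  joint[1] = (0.0000, 0.0000) + 9.3 * (0.4226, -0.9063) = (0.0000 + 3.9303, 0.0000 + -8.4287) = (3.9303, -8.4287)
link 1: phi[1] = -65 + 180 = 115 deg
  cos(115 deg) = -0.4226, sin(115 deg) = 0.9063
  joint[2] = (3.9303, -8.4287) + 6.1 * (-0.4226, 0.9063) = (3.9303 + -2.5780, -8.4287 + 5.5285) = (1.3524, -2.9002)
link 2: phi[2] = -65 + 180 + -65 = 50 deg
  cos(50 deg) = 0.6428, sin(50 deg) = 0.7660
  joint[3] = (1.3524, -2.9002) + 5.7 * (0.6428, 0.7660) = (1.3524 + 3.6639, -2.9002 + 4.3665) = (5.0163, 1.4663)
End effector: (5.0163, 1.4663)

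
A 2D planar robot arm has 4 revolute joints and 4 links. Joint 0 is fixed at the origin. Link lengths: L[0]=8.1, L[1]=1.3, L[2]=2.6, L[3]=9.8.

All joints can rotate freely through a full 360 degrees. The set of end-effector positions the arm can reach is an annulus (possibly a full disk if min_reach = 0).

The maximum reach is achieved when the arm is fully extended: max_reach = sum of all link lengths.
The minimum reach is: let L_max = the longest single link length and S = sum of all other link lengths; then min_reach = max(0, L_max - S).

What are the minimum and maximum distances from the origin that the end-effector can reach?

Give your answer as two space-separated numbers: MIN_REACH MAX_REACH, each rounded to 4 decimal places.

Answer: 0.0000 21.8000

Derivation:
Link lengths: [8.1, 1.3, 2.6, 9.8]
max_reach = 8.1 + 1.3 + 2.6 + 9.8 = 21.8
L_max = max([8.1, 1.3, 2.6, 9.8]) = 9.8
S (sum of others) = 21.8 - 9.8 = 12
min_reach = max(0, 9.8 - 12) = max(0, -2.2) = 0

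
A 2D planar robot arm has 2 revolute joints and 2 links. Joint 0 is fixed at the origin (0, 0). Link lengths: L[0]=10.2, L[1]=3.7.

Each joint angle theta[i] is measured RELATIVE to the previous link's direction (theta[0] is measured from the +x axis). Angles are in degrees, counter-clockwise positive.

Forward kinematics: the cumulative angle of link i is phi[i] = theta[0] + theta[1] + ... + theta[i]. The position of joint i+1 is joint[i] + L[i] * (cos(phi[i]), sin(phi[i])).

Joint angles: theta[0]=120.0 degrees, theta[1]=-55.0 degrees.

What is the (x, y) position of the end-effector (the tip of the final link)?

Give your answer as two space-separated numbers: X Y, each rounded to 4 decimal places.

Answer: -3.5363 12.1868

Derivation:
joint[0] = (0.0000, 0.0000)  (base)
link 0: phi[0] = 120 = 120 deg
  cos(120 deg) = -0.5000, sin(120 deg) = 0.8660
  joint[1] = (0.0000, 0.0000) + 10.2 * (-0.5000, 0.8660) = (0.0000 + -5.1000, 0.0000 + 8.8335) = (-5.1000, 8.8335)
link 1: phi[1] = 120 + -55 = 65 deg
  cos(65 deg) = 0.4226, sin(65 deg) = 0.9063
  joint[2] = (-5.1000, 8.8335) + 3.7 * (0.4226, 0.9063) = (-5.1000 + 1.5637, 8.8335 + 3.3533) = (-3.5363, 12.1868)
End effector: (-3.5363, 12.1868)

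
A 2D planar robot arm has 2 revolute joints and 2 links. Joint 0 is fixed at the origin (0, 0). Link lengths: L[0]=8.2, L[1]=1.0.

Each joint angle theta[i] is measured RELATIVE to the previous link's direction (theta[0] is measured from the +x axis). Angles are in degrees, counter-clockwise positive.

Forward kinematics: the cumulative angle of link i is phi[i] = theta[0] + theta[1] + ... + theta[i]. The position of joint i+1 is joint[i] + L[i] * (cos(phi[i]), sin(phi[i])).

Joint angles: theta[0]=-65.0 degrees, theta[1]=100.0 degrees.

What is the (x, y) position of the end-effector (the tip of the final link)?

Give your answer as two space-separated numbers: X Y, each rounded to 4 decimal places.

joint[0] = (0.0000, 0.0000)  (base)
link 0: phi[0] = -65 = -65 deg
  cos(-65 deg) = 0.4226, sin(-65 deg) = -0.9063
  joint[1] = (0.0000, 0.0000) + 8.2 * (0.4226, -0.9063) = (0.0000 + 3.4655, 0.0000 + -7.4317) = (3.4655, -7.4317)
link 1: phi[1] = -65 + 100 = 35 deg
  cos(35 deg) = 0.8192, sin(35 deg) = 0.5736
  joint[2] = (3.4655, -7.4317) + 1 * (0.8192, 0.5736) = (3.4655 + 0.8192, -7.4317 + 0.5736) = (4.2846, -6.8581)
End effector: (4.2846, -6.8581)

Answer: 4.2846 -6.8581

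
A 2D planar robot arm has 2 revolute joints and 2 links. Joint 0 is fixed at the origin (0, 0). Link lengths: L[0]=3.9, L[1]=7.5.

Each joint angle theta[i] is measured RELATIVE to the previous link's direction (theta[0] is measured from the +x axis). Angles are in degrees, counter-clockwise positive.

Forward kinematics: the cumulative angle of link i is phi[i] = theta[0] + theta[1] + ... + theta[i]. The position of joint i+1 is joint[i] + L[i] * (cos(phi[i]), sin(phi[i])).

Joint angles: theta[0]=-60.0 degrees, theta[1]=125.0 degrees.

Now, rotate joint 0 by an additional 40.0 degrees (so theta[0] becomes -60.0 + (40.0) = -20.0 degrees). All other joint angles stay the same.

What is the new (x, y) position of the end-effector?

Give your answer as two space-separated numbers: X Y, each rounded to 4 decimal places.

joint[0] = (0.0000, 0.0000)  (base)
link 0: phi[0] = -20 = -20 deg
  cos(-20 deg) = 0.9397, sin(-20 deg) = -0.3420
  joint[1] = (0.0000, 0.0000) + 3.9 * (0.9397, -0.3420) = (0.0000 + 3.6648, 0.0000 + -1.3339) = (3.6648, -1.3339)
link 1: phi[1] = -20 + 125 = 105 deg
  cos(105 deg) = -0.2588, sin(105 deg) = 0.9659
  joint[2] = (3.6648, -1.3339) + 7.5 * (-0.2588, 0.9659) = (3.6648 + -1.9411, -1.3339 + 7.2444) = (1.7237, 5.9106)
End effector: (1.7237, 5.9106)

Answer: 1.7237 5.9106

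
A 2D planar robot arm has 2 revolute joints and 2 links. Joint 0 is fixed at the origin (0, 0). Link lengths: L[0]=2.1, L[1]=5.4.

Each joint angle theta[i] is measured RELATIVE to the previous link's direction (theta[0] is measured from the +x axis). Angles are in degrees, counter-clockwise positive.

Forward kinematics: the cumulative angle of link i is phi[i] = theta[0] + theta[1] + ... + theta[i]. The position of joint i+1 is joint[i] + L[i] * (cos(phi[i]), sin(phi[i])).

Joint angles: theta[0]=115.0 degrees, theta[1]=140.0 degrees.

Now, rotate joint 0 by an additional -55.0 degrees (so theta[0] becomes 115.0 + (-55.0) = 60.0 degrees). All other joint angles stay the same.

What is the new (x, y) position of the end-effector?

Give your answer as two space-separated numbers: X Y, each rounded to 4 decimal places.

Answer: -4.0243 -0.0283

Derivation:
joint[0] = (0.0000, 0.0000)  (base)
link 0: phi[0] = 60 = 60 deg
  cos(60 deg) = 0.5000, sin(60 deg) = 0.8660
  joint[1] = (0.0000, 0.0000) + 2.1 * (0.5000, 0.8660) = (0.0000 + 1.0500, 0.0000 + 1.8187) = (1.0500, 1.8187)
link 1: phi[1] = 60 + 140 = 200 deg
  cos(200 deg) = -0.9397, sin(200 deg) = -0.3420
  joint[2] = (1.0500, 1.8187) + 5.4 * (-0.9397, -0.3420) = (1.0500 + -5.0743, 1.8187 + -1.8469) = (-4.0243, -0.0283)
End effector: (-4.0243, -0.0283)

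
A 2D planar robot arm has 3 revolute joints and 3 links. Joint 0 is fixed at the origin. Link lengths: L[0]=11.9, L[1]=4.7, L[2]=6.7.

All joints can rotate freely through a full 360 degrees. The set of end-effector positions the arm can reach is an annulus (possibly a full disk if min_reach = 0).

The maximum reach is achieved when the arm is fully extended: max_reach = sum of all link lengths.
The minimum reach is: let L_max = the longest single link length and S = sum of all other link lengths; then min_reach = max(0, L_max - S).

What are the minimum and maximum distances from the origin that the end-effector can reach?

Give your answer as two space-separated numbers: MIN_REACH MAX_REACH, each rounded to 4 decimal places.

Answer: 0.5000 23.3000

Derivation:
Link lengths: [11.9, 4.7, 6.7]
max_reach = 11.9 + 4.7 + 6.7 = 23.3
L_max = max([11.9, 4.7, 6.7]) = 11.9
S (sum of others) = 23.3 - 11.9 = 11.4
min_reach = max(0, 11.9 - 11.4) = max(0, 0.5) = 0.5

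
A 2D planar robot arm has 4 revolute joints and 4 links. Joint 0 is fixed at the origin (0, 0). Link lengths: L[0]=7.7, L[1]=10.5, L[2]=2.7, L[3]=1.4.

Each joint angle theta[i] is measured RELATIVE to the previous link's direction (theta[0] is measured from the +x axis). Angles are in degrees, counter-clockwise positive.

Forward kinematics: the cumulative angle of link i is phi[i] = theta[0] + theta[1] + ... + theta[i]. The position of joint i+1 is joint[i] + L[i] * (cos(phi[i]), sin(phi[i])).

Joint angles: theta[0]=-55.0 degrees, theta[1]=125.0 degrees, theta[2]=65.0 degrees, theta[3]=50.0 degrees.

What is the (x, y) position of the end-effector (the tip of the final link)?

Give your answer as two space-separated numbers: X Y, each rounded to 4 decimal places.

Answer: 4.7039 5.3465

Derivation:
joint[0] = (0.0000, 0.0000)  (base)
link 0: phi[0] = -55 = -55 deg
  cos(-55 deg) = 0.5736, sin(-55 deg) = -0.8192
  joint[1] = (0.0000, 0.0000) + 7.7 * (0.5736, -0.8192) = (0.0000 + 4.4165, 0.0000 + -6.3075) = (4.4165, -6.3075)
link 1: phi[1] = -55 + 125 = 70 deg
  cos(70 deg) = 0.3420, sin(70 deg) = 0.9397
  joint[2] = (4.4165, -6.3075) + 10.5 * (0.3420, 0.9397) = (4.4165 + 3.5912, -6.3075 + 9.8668) = (8.0078, 3.5593)
link 2: phi[2] = -55 + 125 + 65 = 135 deg
  cos(135 deg) = -0.7071, sin(135 deg) = 0.7071
  joint[3] = (8.0078, 3.5593) + 2.7 * (-0.7071, 0.7071) = (8.0078 + -1.9092, 3.5593 + 1.9092) = (6.0986, 5.4685)
link 3: phi[3] = -55 + 125 + 65 + 50 = 185 deg
  cos(185 deg) = -0.9962, sin(185 deg) = -0.0872
  joint[4] = (6.0986, 5.4685) + 1.4 * (-0.9962, -0.0872) = (6.0986 + -1.3947, 5.4685 + -0.1220) = (4.7039, 5.3465)
End effector: (4.7039, 5.3465)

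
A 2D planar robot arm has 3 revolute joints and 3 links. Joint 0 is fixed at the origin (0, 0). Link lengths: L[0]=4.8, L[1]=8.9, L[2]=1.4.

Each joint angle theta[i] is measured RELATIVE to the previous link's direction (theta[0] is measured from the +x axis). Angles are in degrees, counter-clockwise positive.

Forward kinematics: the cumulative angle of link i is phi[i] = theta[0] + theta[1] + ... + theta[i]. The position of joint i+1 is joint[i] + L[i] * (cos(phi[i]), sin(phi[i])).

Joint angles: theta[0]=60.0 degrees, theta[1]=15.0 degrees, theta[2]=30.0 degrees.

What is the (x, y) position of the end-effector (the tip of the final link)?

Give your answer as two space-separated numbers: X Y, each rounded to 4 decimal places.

Answer: 4.3411 14.1060

Derivation:
joint[0] = (0.0000, 0.0000)  (base)
link 0: phi[0] = 60 = 60 deg
  cos(60 deg) = 0.5000, sin(60 deg) = 0.8660
  joint[1] = (0.0000, 0.0000) + 4.8 * (0.5000, 0.8660) = (0.0000 + 2.4000, 0.0000 + 4.1569) = (2.4000, 4.1569)
link 1: phi[1] = 60 + 15 = 75 deg
  cos(75 deg) = 0.2588, sin(75 deg) = 0.9659
  joint[2] = (2.4000, 4.1569) + 8.9 * (0.2588, 0.9659) = (2.4000 + 2.3035, 4.1569 + 8.5967) = (4.7035, 12.7537)
link 2: phi[2] = 60 + 15 + 30 = 105 deg
  cos(105 deg) = -0.2588, sin(105 deg) = 0.9659
  joint[3] = (4.7035, 12.7537) + 1.4 * (-0.2588, 0.9659) = (4.7035 + -0.3623, 12.7537 + 1.3523) = (4.3411, 14.1060)
End effector: (4.3411, 14.1060)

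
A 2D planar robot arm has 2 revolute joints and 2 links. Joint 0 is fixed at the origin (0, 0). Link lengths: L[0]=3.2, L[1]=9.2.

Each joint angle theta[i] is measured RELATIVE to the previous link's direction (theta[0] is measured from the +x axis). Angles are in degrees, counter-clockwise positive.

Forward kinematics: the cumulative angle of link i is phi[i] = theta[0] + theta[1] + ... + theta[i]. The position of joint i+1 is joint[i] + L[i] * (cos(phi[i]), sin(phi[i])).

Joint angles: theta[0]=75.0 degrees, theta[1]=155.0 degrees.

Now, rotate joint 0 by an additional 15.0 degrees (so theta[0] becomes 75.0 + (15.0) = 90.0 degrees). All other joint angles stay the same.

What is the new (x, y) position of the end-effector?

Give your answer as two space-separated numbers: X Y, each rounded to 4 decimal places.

Answer: -3.8881 -5.1380

Derivation:
joint[0] = (0.0000, 0.0000)  (base)
link 0: phi[0] = 90 = 90 deg
  cos(90 deg) = 0.0000, sin(90 deg) = 1.0000
  joint[1] = (0.0000, 0.0000) + 3.2 * (0.0000, 1.0000) = (0.0000 + 0.0000, 0.0000 + 3.2000) = (0.0000, 3.2000)
link 1: phi[1] = 90 + 155 = 245 deg
  cos(245 deg) = -0.4226, sin(245 deg) = -0.9063
  joint[2] = (0.0000, 3.2000) + 9.2 * (-0.4226, -0.9063) = (0.0000 + -3.8881, 3.2000 + -8.3380) = (-3.8881, -5.1380)
End effector: (-3.8881, -5.1380)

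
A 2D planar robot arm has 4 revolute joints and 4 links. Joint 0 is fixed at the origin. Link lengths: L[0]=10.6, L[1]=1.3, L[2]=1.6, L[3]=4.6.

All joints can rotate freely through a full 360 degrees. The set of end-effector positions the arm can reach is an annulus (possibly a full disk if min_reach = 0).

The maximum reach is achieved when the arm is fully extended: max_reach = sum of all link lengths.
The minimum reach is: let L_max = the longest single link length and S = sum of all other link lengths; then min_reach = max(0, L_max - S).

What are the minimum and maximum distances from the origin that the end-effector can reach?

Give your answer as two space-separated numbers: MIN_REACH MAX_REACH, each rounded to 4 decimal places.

Answer: 3.1000 18.1000

Derivation:
Link lengths: [10.6, 1.3, 1.6, 4.6]
max_reach = 10.6 + 1.3 + 1.6 + 4.6 = 18.1
L_max = max([10.6, 1.3, 1.6, 4.6]) = 10.6
S (sum of others) = 18.1 - 10.6 = 7.5
min_reach = max(0, 10.6 - 7.5) = max(0, 3.1) = 3.1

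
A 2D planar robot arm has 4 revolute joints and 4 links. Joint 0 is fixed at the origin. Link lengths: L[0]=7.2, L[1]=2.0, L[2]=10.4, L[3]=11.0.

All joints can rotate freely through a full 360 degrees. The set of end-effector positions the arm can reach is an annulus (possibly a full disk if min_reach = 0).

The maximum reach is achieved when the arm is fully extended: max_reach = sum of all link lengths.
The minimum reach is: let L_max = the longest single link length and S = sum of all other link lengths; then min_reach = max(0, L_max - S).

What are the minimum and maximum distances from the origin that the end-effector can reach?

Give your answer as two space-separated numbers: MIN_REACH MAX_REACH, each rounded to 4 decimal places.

Answer: 0.0000 30.6000

Derivation:
Link lengths: [7.2, 2.0, 10.4, 11.0]
max_reach = 7.2 + 2 + 10.4 + 11 = 30.6
L_max = max([7.2, 2.0, 10.4, 11.0]) = 11
S (sum of others) = 30.6 - 11 = 19.6
min_reach = max(0, 11 - 19.6) = max(0, -8.6) = 0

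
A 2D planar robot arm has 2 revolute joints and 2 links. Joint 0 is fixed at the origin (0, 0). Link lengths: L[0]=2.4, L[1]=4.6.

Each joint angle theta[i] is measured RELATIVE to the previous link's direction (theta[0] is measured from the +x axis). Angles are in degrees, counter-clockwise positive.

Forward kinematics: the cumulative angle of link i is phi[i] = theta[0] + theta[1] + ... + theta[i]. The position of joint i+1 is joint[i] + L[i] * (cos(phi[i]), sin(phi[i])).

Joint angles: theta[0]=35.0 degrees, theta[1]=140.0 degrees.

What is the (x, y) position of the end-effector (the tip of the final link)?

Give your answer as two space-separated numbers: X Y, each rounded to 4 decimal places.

Answer: -2.6165 1.7775

Derivation:
joint[0] = (0.0000, 0.0000)  (base)
link 0: phi[0] = 35 = 35 deg
  cos(35 deg) = 0.8192, sin(35 deg) = 0.5736
  joint[1] = (0.0000, 0.0000) + 2.4 * (0.8192, 0.5736) = (0.0000 + 1.9660, 0.0000 + 1.3766) = (1.9660, 1.3766)
link 1: phi[1] = 35 + 140 = 175 deg
  cos(175 deg) = -0.9962, sin(175 deg) = 0.0872
  joint[2] = (1.9660, 1.3766) + 4.6 * (-0.9962, 0.0872) = (1.9660 + -4.5825, 1.3766 + 0.4009) = (-2.6165, 1.7775)
End effector: (-2.6165, 1.7775)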